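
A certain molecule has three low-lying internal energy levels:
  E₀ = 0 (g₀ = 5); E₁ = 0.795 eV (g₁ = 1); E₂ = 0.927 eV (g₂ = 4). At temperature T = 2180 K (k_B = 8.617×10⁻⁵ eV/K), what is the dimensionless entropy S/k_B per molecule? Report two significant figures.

1.7

k_BT = 8.617×10⁻⁵ × 2180 K = 0.1879 eV.
Eᵢ/kT = 0, 4.231, 4.933.
Z = Σ gᵢe^(−Eᵢ/kT) = 5·e^(−0) + 1·e^(−4.231) + 4·e^(−4.933) = 5.000 + 0.01454 + 0.02882 = 5.043.
⟨E⟩ = Σ EᵢPᵢ = 0.007590 eV.
S/k_B = ln Z + ⟨E⟩/kT = ln(5.043) + 0.007590/0.1879 = 1.618 + 0.04039 = 1.7.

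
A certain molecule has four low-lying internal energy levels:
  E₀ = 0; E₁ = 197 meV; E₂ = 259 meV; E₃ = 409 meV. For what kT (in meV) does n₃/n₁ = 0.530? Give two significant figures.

n₃/n₁ = exp[−(E₃−E₁)/kT] = 0.530.
⇒ (E₃−E₁)/kT = ln(1/0.530) = ln(1.887) = 0.6350.
kT = 212 meV / 0.6350 = 330 meV.

330 meV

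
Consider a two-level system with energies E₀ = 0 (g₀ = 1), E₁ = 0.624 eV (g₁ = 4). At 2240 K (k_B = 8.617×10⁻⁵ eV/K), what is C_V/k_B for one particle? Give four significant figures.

1.230

k_BT = 8.617×10⁻⁵ × 2240 K = 0.193021 eV.
Eᵢ/kT = 0, 3.23281.
Z = Σ gᵢe^(−Eᵢ/kT) = 1·e^(−0) + 4·e^(−3.23281) = 1.00000 + 0.157786 = 1.15779.
⟨E⟩ = 0.0850400 eV, ⟨E²⟩ = 0.0530650 eV².
C_V/k_B = (⟨E²⟩ − ⟨E⟩²)/(kT)² = (0.0530650 − 0.00723180)/0.0372571 = 1.230.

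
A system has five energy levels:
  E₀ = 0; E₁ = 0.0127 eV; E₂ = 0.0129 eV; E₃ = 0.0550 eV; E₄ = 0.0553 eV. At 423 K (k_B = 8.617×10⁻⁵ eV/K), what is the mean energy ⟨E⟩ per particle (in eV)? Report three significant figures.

0.0149 eV

k_BT = 8.617×10⁻⁵ × 423 K = 0.036450 eV.
Eᵢ/kT = 0, 0.34842, 0.35391, 1.5089, 1.5171.
Z = Σ e^(−Eᵢ/kT) = e^(−0) + e^(−0.34842) + e^(−0.35391) + e^(−1.5089) + e^(−1.5171) = 1.0000 + 0.70580 + 0.70194 + 0.22115 + 0.21935 = 2.8482.
⟨E⟩ = Σ Eᵢ e^(−Eᵢ/kT) / Z = (0·1.0000 + 0.0127·0.70580 + 0.0129·0.70194 + 0.0550·0.22115 + 0.0553·0.21935) / 2.8482 = 0.0149 eV.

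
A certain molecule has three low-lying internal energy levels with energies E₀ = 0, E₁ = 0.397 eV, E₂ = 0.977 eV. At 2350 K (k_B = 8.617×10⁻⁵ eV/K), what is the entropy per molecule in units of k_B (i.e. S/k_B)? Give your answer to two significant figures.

k_BT = 8.617×10⁻⁵ × 2350 K = 0.2025 eV.
Eᵢ/kT = 0, 1.960, 4.825.
Z = Σ e^(−Eᵢ/kT) = e^(−0) + e^(−1.960) + e^(−4.825) = 1.000 + 0.1409 + 0.008027 = 1.149.
⟨E⟩ = Σ EᵢPᵢ = 0.05551 eV.
S/k_B = ln Z + ⟨E⟩/kT = ln(1.149) + 0.05551/0.2025 = 0.1389 + 0.2741 = 0.41.

0.41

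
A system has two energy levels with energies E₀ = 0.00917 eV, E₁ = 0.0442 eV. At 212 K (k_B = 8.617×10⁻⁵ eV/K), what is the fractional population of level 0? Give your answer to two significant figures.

0.87

k_BT = 8.617×10⁻⁵ × 212 K = 0.01827 eV.
Eᵢ/kT = 0.5019, 2.419.
Z = Σ e^(−Eᵢ/kT) = e^(−0.5019) + e^(−2.419) = 0.6054 + 0.08901 = 0.6944.
P₀ = e^(−E₀/kT) / Z = 0.6054/0.6944 = 0.87.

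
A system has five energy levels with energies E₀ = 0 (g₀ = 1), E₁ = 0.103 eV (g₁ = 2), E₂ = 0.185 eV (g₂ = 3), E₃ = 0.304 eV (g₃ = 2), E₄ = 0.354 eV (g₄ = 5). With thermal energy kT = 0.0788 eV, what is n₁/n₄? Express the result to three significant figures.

9.67

n₁/n₄ = (g₁/g₄) exp[−(E₁−E₄)/kT] = (2/5) × exp(−(-0.251 eV)/(0.0788 eV)) = (2/5) × exp(3.1853) = 9.67.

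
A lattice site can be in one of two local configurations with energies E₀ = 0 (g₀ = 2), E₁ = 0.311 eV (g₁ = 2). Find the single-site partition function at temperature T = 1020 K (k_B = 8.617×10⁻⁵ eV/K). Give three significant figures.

k_BT = 8.617×10⁻⁵ × 1020 K = 0.087893 eV.
Eᵢ/kT = 0, 3.5384.
Z = Σ gᵢe^(−Eᵢ/kT) = 2·e^(−0) + 2·e^(−3.5384) = 2.0000 + 0.058120 = 2.0581.

Z = 2.06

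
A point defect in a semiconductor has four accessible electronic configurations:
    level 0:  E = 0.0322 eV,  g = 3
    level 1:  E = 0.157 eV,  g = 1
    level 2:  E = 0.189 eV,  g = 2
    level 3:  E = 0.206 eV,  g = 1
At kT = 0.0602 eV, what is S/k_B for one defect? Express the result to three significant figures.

1.45

Eᵢ/kT = 0.53488, 2.6080, 3.1395, 3.4219.
Z = Σ gᵢe^(−Eᵢ/kT) = 3·e^(−0.53488) + 1·e^(−2.6080) + 2·e^(−3.1395) + 1·e^(−3.4219) = 1.7572 + 0.073682 + 0.086609 + 0.032650 = 1.9501.
⟨E⟩ = Σ EᵢPᵢ = 0.046790 eV.
S/k_B = ln Z + ⟨E⟩/kT = ln(1.9501) + 0.046790/0.0602 = 0.66788 + 0.77724 = 1.45.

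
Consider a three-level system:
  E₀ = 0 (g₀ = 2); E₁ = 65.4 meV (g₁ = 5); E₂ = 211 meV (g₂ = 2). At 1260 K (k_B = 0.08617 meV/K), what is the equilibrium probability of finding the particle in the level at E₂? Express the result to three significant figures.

0.0570

k_BT = 0.08617 × 1260 K = 108.57 meV.
Eᵢ/kT = 0, 0.60238, 1.9434.
Z = Σ gᵢe^(−Eᵢ/kT) = 2·e^(−0) + 5·e^(−0.60238) + 2·e^(−1.9434) = 2.0000 + 2.7375 + 0.28643 = 5.0239.
P₂ = g₂ e^(−E₂/kT) / Z = 0.28643/5.0239 = 0.0570.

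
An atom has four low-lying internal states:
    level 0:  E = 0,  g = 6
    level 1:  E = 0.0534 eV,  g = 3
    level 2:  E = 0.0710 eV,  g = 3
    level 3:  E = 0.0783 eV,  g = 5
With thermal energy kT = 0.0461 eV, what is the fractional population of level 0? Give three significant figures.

0.706

Eᵢ/kT = 0, 1.1584, 1.5401, 1.6985.
Z = Σ gᵢe^(−Eᵢ/kT) = 6·e^(−0) + 3·e^(−1.1584) + 3·e^(−1.5401) + 5·e^(−1.6985) = 6.0000 + 0.94196 + 0.64308 + 0.91479 = 8.4998.
P₀ = g₀ e^(−E₀/kT) / Z = 6.0000/8.4998 = 0.706.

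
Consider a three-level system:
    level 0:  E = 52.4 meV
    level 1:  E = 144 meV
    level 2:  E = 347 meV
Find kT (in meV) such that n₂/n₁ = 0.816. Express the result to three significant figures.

998 meV

n₂/n₁ = exp[−(E₂−E₁)/kT] = 0.816.
⇒ (E₂−E₁)/kT = ln(1/0.816) = ln(1.2255) = 0.20335.
kT = 203 meV / 0.20335 = 998 meV.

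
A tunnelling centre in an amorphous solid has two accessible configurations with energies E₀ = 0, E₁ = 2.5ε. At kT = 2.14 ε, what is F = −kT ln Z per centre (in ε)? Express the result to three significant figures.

-0.579 ε

Eᵢ/kT = 0, 1.1682.
Z = Σ e^(−Eᵢ/kT) = e^(−0) + e^(−1.1682) = 1.0000 + 0.31093 = 1.3109.
F = −kT ln Z = −2.14 × ln(1.3109) = −2.14 × 0.27071 = -0.579 ε.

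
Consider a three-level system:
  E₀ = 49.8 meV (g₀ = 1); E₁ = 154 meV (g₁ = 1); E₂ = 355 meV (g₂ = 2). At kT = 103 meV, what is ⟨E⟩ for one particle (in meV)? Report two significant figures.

Eᵢ/kT = 0.4835, 1.495, 3.447.
Z = Σ gᵢe^(−Eᵢ/kT) = 1·e^(−0.4835) + 1·e^(−1.495) + 2·e^(−3.447) = 0.6166 + 0.2242 + 0.06368 = 0.9045.
⟨E⟩ = Σ Eᵢ gᵢe^(−Eᵢ/kT) / Z = (49.8·0.6166 + 154·0.2242 + 355·0.06368) / 0.9045 = 97 meV.

97 meV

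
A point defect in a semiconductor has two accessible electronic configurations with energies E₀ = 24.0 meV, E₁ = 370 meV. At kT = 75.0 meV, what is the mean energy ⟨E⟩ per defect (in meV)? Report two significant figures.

27 meV

Eᵢ/kT = 0.3200, 4.933.
Z = Σ e^(−Eᵢ/kT) = e^(−0.3200) + e^(−4.933) = 0.7261 + 0.007205 = 0.7333.
⟨E⟩ = Σ Eᵢ e^(−Eᵢ/kT) / Z = (24.0·0.7261 + 370·0.007205) / 0.7333 = 27 meV.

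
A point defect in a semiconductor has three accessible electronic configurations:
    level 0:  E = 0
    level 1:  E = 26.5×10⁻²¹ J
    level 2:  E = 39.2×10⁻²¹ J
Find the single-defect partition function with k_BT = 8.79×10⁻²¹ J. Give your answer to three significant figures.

Eᵢ/kT = 0, 3.0148, 4.4596.
Z = Σ e^(−Eᵢ/kT) = e^(−0) + e^(−3.0148) + e^(−4.4596) = 1.0000 + 0.049056 + 0.011567 = 1.0606.

Z = 1.06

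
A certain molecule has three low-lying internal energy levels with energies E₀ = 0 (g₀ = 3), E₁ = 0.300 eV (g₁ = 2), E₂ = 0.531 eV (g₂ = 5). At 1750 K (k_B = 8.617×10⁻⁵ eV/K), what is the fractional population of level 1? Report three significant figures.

k_BT = 8.617×10⁻⁵ × 1750 K = 0.15080 eV.
Eᵢ/kT = 0, 1.9894, 3.5212.
Z = Σ gᵢe^(−Eᵢ/kT) = 3·e^(−0) + 2·e^(−1.9894) + 5·e^(−3.5212) = 3.0000 + 0.27355 + 0.14782 = 3.4214.
P₁ = g₁ e^(−E₁/kT) / Z = 0.27355/3.4214 = 0.0800.

0.0800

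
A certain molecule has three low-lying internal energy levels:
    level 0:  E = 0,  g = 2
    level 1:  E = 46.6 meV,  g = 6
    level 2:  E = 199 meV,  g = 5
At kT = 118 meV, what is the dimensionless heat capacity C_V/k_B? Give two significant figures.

0.26

Eᵢ/kT = 0, 0.3949, 1.686.
Z = Σ gᵢe^(−Eᵢ/kT) = 2·e^(−0) + 6·e^(−0.3949) + 5·e^(−1.686) = 2.000 + 4.042 + 0.9263 = 6.968.
⟨E⟩ = 53.49 meV, ⟨E²⟩ = 6524 meV².
C_V/k_B = (⟨E²⟩ − ⟨E⟩²)/(kT)² = (6524 − 2861)/13920 = 0.26.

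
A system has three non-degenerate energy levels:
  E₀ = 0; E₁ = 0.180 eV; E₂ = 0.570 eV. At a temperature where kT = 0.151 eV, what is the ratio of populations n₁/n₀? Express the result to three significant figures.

0.304

n₁/n₀ = exp[−(E₁−E₀)/kT] = exp(−(0.180 eV)/(0.151 eV)) = exp(-1.1921) = 0.304.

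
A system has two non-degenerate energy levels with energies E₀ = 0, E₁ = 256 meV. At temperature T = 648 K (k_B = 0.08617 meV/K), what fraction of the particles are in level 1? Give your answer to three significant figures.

k_BT = 0.08617 × 648 K = 55.838 meV.
Eᵢ/kT = 0, 4.5847.
Z = Σ e^(−Eᵢ/kT) = e^(−0) + e^(−4.5847) = 1.0000 + 0.010207 = 1.0102.
P₁ = e^(−E₁/kT) / Z = 0.010207/1.0102 = 0.0101.

0.0101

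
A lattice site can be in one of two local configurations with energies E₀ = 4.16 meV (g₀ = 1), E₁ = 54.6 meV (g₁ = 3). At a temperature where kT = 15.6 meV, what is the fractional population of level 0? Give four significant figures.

Eᵢ/kT = 0.266667, 3.50000.
Z = Σ gᵢe^(−Eᵢ/kT) = 1·e^(−0.266667) + 3·e^(−3.50000) = 0.765928 + 0.0905922 = 0.856520.
P₀ = g₀ e^(−E₀/kT) / Z = 0.765928/0.856520 = 0.8942.

0.8942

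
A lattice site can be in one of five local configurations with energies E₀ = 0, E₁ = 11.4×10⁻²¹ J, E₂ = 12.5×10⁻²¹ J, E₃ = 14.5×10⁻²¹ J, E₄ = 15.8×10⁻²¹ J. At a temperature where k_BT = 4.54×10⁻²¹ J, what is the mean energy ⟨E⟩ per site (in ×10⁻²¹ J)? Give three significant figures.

2.30 ×10⁻²¹ J

Eᵢ/kT = 0, 2.5110, 2.7533, 3.1938, 3.4802.
Z = Σ e^(−Eᵢ/kT) = e^(−0) + e^(−2.5110) + e^(−2.7533) + e^(−3.1938) + e^(−3.4802) = 1.0000 + 0.081187 + 0.063717 + 0.041016 + 0.030801 = 1.2167.
⟨E⟩ = Σ Eᵢ e^(−Eᵢ/kT) / Z = (0·1.0000 + 11.4·0.081187 + 12.5·0.063717 + 14.5·0.041016 + 15.8·0.030801) / 1.2167 = 2.30 ×10⁻²¹ J.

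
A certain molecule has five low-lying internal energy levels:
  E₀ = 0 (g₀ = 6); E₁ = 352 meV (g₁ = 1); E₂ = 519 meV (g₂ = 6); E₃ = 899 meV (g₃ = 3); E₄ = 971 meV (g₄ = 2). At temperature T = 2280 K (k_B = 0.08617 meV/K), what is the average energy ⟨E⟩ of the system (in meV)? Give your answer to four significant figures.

k_BT = 0.08617 × 2280 K = 196.468 meV.
Eᵢ/kT = 0, 1.79164, 2.64165, 4.57581, 4.94228.
Z = Σ gᵢe^(−Eᵢ/kT) = 6·e^(−0) + 1·e^(−1.79164) + 6·e^(−2.64165) + 3·e^(−4.57581) + 2·e^(−4.94228) = 6.00000 + 0.166687 + 0.427462 + 0.0308939 + 0.0142766 = 6.63932.
⟨E⟩ = Σ Eᵢ gᵢe^(−Eᵢ/kT) / Z = (0·6.00000 + 352·0.166687 + 519·0.427462 + 899·0.0308939 + 971·0.0142766) / 6.63932 = 48.52 meV.

48.52 meV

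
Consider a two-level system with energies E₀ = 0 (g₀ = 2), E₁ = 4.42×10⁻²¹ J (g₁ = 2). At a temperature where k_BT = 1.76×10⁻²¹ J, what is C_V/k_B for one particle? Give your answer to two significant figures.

Eᵢ/kT = 0, 2.511.
Z = Σ gᵢe^(−Eᵢ/kT) = 2·e^(−0) + 2·e^(−2.511) = 2.000 + 0.1624 = 2.162.
⟨E⟩ = 0.3320, ⟨E²⟩ = 1.467.
C_V/k_B = (⟨E²⟩ − ⟨E⟩²)/(kT)² = (1.467 − 0.1102)/3.098 = 0.44.

0.44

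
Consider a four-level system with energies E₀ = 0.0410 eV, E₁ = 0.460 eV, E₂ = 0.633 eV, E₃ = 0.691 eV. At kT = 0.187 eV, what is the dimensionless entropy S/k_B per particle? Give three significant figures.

Eᵢ/kT = 0.21925, 2.4599, 3.3850, 3.6952.
Z = Σ e^(−Eᵢ/kT) = e^(−0.21925) + e^(−2.4599) + e^(−3.3850) + e^(−3.6952) = 0.80312 + 0.085443 + 0.033878 + 0.024842 = 0.94728.
⟨E⟩ = Σ EᵢPᵢ = 0.11701 eV.
S/k_B = ln Z + ⟨E⟩/kT = ln(0.94728) + 0.11701/0.187 = -0.054161 + 0.62572 = 0.572.

0.572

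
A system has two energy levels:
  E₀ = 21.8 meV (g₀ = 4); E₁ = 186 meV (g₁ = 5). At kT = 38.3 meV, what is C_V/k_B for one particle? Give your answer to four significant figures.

0.3052

Eᵢ/kT = 0.569191, 4.85640.
Z = Σ gᵢe^(−Eᵢ/kT) = 4·e^(−0.569191) + 5·e^(−4.85640) = 2.26393 + 0.0388922 = 2.30282.
⟨E⟩ = 24.5732 meV, ⟨E²⟩ = 1051.50 meV².
C_V/k_B = (⟨E²⟩ − ⟨E⟩²)/(kT)² = (1051.50 − 603.842)/1466.89 = 0.3052.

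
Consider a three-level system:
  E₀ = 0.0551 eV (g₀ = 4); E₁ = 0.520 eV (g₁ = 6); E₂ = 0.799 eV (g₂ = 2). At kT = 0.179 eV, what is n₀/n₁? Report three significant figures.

8.95

n₀/n₁ = (g₀/g₁) exp[−(E₀−E₁)/kT] = (4/6) × exp(−(-0.4649 eV)/(0.179 eV)) = (4/6) × exp(2.5972) = 8.95.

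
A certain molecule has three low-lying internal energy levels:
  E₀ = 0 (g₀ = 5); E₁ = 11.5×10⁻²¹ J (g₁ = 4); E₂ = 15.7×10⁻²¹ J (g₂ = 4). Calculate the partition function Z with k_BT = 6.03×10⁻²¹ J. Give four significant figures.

Eᵢ/kT = 0, 1.90713, 2.60365.
Z = Σ gᵢe^(−Eᵢ/kT) = 5·e^(−0) + 4·e^(−1.90713) + 4·e^(−2.60365) = 5.00000 + 0.594024 + 0.296012 = 5.89004.

Z = 5.890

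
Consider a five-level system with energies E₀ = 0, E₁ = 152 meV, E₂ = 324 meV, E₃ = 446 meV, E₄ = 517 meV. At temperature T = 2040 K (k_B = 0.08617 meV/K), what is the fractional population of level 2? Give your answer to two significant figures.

0.093

k_BT = 0.08617 × 2040 K = 175.8 meV.
Eᵢ/kT = 0, 0.8646, 1.843, 2.537, 2.941.
Z = Σ e^(−Eᵢ/kT) = e^(−0) + e^(−0.8646) + e^(−1.843) + e^(−2.537) + e^(−2.941) = 1.000 + 0.4212 + 0.1583 + 0.07910 + 0.05281 = 1.711.
P₂ = e^(−E₂/kT) / Z = 0.1583/1.711 = 0.093.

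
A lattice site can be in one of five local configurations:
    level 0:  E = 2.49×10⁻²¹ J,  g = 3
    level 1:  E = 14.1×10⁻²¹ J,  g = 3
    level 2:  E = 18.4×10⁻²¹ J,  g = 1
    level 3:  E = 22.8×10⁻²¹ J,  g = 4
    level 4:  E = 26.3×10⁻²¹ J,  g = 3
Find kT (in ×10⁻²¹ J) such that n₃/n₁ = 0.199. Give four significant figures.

4.574 ×10⁻²¹ J

n₃/n₁ = (g₃/g₁) exp[−(E₃−E₁)/kT] = 0.199.
⇒ (E₃−E₁)/kT = ln((4/3)/0.199) = ln(6.70017) = 1.90213.
kT = 8.7 ×10⁻²¹ J / 1.90213 = 4.574 ×10⁻²¹ J.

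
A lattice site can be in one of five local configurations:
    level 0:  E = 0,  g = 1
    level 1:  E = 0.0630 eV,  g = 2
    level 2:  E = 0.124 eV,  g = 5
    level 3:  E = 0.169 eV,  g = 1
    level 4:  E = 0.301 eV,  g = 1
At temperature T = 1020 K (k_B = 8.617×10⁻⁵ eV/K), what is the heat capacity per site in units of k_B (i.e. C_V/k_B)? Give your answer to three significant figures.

0.446

k_BT = 8.617×10⁻⁵ × 1020 K = 0.087893 eV.
Eᵢ/kT = 0, 0.71678, 1.4108, 1.9228, 3.4246.
Z = Σ gᵢe^(−Eᵢ/kT) = 1·e^(−0) + 2·e^(−0.71678) + 5·e^(−1.4108) + 1·e^(−1.9228) + 1·e^(−3.4246) = 1.0000 + 0.97664 + 1.2197 + 0.14620 + 0.032562 = 3.3751.
⟨E⟩ = 0.073266 eV, ⟨E²⟩ = 0.0088164 eV².
C_V/k_B = (⟨E²⟩ − ⟨E⟩²)/(kT)² = (0.0088164 − 0.0053679)/0.0077252 = 0.446.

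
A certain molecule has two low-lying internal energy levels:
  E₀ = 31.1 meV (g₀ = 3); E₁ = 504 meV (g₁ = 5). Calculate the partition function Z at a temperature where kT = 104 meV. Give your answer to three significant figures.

Eᵢ/kT = 0.29904, 4.8462.
Z = Σ gᵢe^(−Eᵢ/kT) = 3·e^(−0.29904) + 5·e^(−4.8462) = 2.2246 + 0.039291 = 2.2639.

Z = 2.26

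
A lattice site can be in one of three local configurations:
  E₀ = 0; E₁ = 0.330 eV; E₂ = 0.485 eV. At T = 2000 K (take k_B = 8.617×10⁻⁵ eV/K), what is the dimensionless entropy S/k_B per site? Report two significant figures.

k_BT = 8.617×10⁻⁵ × 2000 K = 0.1723 eV.
Eᵢ/kT = 0, 1.915, 2.815.
Z = Σ e^(−Eᵢ/kT) = e^(−0) + e^(−1.915) + e^(−2.815) = 1.000 + 0.1473 + 0.05990 = 1.207.
⟨E⟩ = Σ EᵢPᵢ = 0.06434 eV.
S/k_B = ln Z + ⟨E⟩/kT = ln(1.207) + 0.06434/0.1723 = 0.1881 + 0.3734 = 0.56.

0.56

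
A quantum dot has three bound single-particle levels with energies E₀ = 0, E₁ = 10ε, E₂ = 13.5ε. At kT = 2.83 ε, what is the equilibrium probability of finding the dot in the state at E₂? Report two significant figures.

Eᵢ/kT = 0, 3.534, 4.770.
Z = Σ e^(−Eᵢ/kT) = e^(−0) + e^(−3.534) + e^(−4.770) = 1.000 + 0.02919 + 0.008480 = 1.038.
P₂ = e^(−E₂/kT) / Z = 0.008480/1.038 = 0.0082.

0.0082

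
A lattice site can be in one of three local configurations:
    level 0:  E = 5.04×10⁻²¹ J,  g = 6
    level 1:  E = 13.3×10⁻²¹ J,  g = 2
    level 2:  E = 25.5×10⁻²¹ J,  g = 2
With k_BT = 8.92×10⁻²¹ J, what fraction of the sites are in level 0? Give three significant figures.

Eᵢ/kT = 0.56502, 1.4910, 2.8587.
Z = Σ gᵢe^(−Eᵢ/kT) = 6·e^(−0.56502) + 2·e^(−1.4910) + 2·e^(−2.8587) = 3.4101 + 0.45029 + 0.11469 = 3.9751.
P₀ = g₀ e^(−E₀/kT) / Z = 3.4101/3.9751 = 0.858.

0.858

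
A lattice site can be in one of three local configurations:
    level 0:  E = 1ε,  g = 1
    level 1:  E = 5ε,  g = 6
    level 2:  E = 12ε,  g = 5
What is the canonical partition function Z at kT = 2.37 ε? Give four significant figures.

Z = 1.415

Eᵢ/kT = 0.421941, 2.10970, 5.06329.
Z = Σ gᵢe^(−Eᵢ/kT) = 1·e^(−0.421941) + 6·e^(−2.10970) + 5·e^(−5.06329) = 0.655773 + 0.727646 + 0.0316236 = 1.41504.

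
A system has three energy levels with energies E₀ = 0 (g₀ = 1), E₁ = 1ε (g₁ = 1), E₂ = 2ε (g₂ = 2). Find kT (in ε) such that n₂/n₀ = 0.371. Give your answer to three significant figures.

n₂/n₀ = (g₂/g₀) exp[−(E₂−E₀)/kT] = 0.371.
⇒ (E₂−E₀)/kT = ln((2/1)/0.371) = ln(5.3908) = 1.6847.
kT = 2ε / 1.6847 = 1.19 ε.

1.19 ε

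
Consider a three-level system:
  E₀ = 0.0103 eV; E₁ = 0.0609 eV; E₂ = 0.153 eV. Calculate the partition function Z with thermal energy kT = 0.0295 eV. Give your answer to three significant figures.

Eᵢ/kT = 0.34915, 2.0644, 5.1864.
Z = Σ e^(−Eᵢ/kT) = e^(−0.34915) + e^(−2.0644) + e^(−5.1864) = 0.70529 + 0.12689 + 0.0055921 = 0.83777.

Z = 0.838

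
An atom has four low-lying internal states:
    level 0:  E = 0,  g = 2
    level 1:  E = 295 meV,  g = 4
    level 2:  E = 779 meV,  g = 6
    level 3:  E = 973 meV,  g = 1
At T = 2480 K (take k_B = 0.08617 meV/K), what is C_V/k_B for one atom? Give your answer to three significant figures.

k_BT = 0.08617 × 2480 K = 213.70 meV.
Eᵢ/kT = 0, 1.3804, 3.6453, 4.5531.
Z = Σ gᵢe^(−Eᵢ/kT) = 2·e^(−0) + 4·e^(−1.3804) + 6·e^(−3.6453) + 1·e^(−4.5531) = 2.0000 + 1.0059 + 0.15668 + 0.010534 = 3.1731.
⟨E⟩ = 135.21 meV, ⟨E²⟩ = 60695 meV².
C_V/k_B = (⟨E²⟩ − ⟨E⟩²)/(kT)² = (60695 − 18282)/45668 = 0.929.

0.929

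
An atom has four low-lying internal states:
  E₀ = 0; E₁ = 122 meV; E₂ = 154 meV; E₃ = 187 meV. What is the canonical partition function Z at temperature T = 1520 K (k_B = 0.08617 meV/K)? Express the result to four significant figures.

k_BT = 0.08617 × 1520 K = 130.978 meV.
Eᵢ/kT = 0, 0.931454, 1.17577, 1.42772.
Z = Σ e^(−Eᵢ/kT) = e^(−0) + e^(−0.931454) + e^(−1.17577) + e^(−1.42772) = 1.00000 + 0.393980 + 0.308581 + 0.239855 = 1.94242.

Z = 1.942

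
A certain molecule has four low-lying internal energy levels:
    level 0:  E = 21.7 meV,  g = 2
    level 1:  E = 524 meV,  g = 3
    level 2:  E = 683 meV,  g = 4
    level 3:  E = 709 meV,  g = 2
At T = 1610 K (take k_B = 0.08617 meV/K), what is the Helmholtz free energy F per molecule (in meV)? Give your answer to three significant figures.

-83.1 meV

k_BT = 0.08617 × 1610 K = 138.73 meV.
Eᵢ/kT = 0.15642, 3.7771, 4.9232, 5.1106.
Z = Σ gᵢe^(−Eᵢ/kT) = 2·e^(−0.15642) + 3·e^(−3.7771) + 4·e^(−4.9232) + 2·e^(−5.1106) = 1.7104 + 0.068667 + 0.029103 + 0.012065 = 1.8202.
F = −kT ln Z = −138.73 × ln(1.8202) = −138.73 × 0.59895 = -83.1 meV.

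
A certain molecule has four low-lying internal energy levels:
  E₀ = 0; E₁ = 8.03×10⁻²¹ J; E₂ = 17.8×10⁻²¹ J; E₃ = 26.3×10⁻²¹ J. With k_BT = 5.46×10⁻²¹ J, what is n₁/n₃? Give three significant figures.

28.4

n₁/n₃ = exp[−(E₁−E₃)/kT] = exp(−(-18.27 ×10⁻²¹ J)/(5.46 ×10⁻²¹ J)) = exp(3.3462) = 28.4.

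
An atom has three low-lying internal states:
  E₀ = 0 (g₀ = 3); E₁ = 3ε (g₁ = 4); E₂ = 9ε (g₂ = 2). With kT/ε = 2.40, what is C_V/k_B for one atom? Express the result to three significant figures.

0.438

Eᵢ/kT = 0, 1.2500, 3.7500.
Z = Σ gᵢe^(−Eᵢ/kT) = 3·e^(−0) + 4·e^(−1.2500) + 2·e^(−3.7500) = 3.0000 + 1.1460 + 0.047035 = 4.1930.
⟨E⟩ = 0.92090 ε, ⟨E²⟩ = 3.3684 ε².
C_V/k_B = (⟨E²⟩ − ⟨E⟩²)/(kT)² = (3.3684 − 0.84806)/5.7600 = 0.438.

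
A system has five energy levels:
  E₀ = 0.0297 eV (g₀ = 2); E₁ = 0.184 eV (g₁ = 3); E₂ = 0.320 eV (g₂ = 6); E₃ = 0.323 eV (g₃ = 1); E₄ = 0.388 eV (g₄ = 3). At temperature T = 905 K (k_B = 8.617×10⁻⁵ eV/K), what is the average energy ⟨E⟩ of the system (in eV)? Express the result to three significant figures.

k_BT = 8.617×10⁻⁵ × 905 K = 0.077984 eV.
Eᵢ/kT = 0.38085, 2.3595, 4.1034, 4.1419, 4.9754.
Z = Σ gᵢe^(−Eᵢ/kT) = 2·e^(−0.38085) + 3·e^(−2.3595) + 6·e^(−4.1034) + 1·e^(−4.1419) + 3·e^(−4.9754) = 1.3666 + 0.28340 + 0.099099 + 0.015893 + 0.020717 = 1.7857.
⟨E⟩ = Σ Eᵢ gᵢe^(−Eᵢ/kT) / Z = (0.0297·1.3666 + 0.184·0.28340 + 0.320·0.099099 + 0.323·0.015893 + 0.388·0.020717) / 1.7857 = 0.0771 eV.

0.0771 eV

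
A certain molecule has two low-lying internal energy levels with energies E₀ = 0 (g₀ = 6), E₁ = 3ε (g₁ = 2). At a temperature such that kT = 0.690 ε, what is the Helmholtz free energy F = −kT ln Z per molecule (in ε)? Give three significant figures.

Eᵢ/kT = 0, 4.3478.
Z = Σ gᵢe^(−Eᵢ/kT) = 6·e^(−0) + 2·e^(−4.3478) = 6.0000 + 0.025870 = 6.0259.
F = −kT ln Z = −0.690 × ln(6.0259) = −0.690 × 1.7961 = -1.24 ε.

-1.24 ε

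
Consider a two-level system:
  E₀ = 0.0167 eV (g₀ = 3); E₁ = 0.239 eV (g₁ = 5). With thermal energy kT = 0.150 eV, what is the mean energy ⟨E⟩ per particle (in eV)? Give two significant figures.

Eᵢ/kT = 0.1113, 1.593.
Z = Σ gᵢe^(−Eᵢ/kT) = 3·e^(−0.1113) + 5·e^(−1.593) = 2.684 + 1.017 = 3.701.
⟨E⟩ = Σ Eᵢ gᵢe^(−Eᵢ/kT) / Z = (0.0167·2.684 + 0.239·1.017) / 3.701 = 0.078 eV.

0.078 eV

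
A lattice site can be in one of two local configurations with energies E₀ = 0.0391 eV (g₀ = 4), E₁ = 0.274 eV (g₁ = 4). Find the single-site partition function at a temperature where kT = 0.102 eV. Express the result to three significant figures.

Eᵢ/kT = 0.38333, 2.6863.
Z = Σ gᵢe^(−Eᵢ/kT) = 4·e^(−0.38333) + 4·e^(−2.6863) = 2.7264 + 0.27253 = 2.9989.

Z = 3.00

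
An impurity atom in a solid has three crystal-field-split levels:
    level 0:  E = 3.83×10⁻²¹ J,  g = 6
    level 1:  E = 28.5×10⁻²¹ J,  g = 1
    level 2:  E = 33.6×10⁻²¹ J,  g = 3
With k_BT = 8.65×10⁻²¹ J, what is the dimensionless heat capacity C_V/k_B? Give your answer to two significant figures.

Eᵢ/kT = 0.4428, 3.295, 3.884.
Z = Σ gᵢe^(−Eᵢ/kT) = 6·e^(−0.4428) + 1·e^(−3.295) + 3·e^(−3.884) = 3.853 + 0.03707 + 0.06171 = 3.952.
⟨E⟩ = 4.526, ⟨E²⟩ = 39.55.
C_V/k_B = (⟨E²⟩ − ⟨E⟩²)/(kT)² = (39.55 − 20.48)/74.82 = 0.25.

0.25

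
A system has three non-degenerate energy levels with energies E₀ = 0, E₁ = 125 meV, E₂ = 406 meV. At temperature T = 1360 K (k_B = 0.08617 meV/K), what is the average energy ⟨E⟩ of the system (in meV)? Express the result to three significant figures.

k_BT = 0.08617 × 1360 K = 117.19 meV.
Eᵢ/kT = 0, 1.0666, 3.4645.
Z = Σ e^(−Eᵢ/kT) = e^(−0) + e^(−1.0666) + e^(−3.4645) = 1.0000 + 0.34418 + 0.031289 = 1.3755.
⟨E⟩ = Σ Eᵢ e^(−Eᵢ/kT) / Z = (0·1.0000 + 125·0.34418 + 406·0.031289) / 1.3755 = 40.5 meV.

40.5 meV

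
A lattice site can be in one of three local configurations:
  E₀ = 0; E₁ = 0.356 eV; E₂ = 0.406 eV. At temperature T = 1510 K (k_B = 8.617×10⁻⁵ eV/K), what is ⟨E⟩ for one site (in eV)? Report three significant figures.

0.0370 eV

k_BT = 8.617×10⁻⁵ × 1510 K = 0.13012 eV.
Eᵢ/kT = 0, 2.7359, 3.1202.
Z = Σ e^(−Eᵢ/kT) = e^(−0) + e^(−2.7359) + e^(−3.1202) = 1.0000 + 0.064836 + 0.044148 = 1.1090.
⟨E⟩ = Σ Eᵢ e^(−Eᵢ/kT) / Z = (0·1.0000 + 0.356·0.064836 + 0.406·0.044148) / 1.1090 = 0.0370 eV.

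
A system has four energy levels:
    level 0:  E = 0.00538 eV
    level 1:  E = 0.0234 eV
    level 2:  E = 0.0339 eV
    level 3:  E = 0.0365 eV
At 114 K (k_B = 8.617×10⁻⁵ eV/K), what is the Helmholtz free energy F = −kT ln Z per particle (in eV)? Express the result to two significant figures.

0.0031 eV

k_BT = 8.617×10⁻⁵ × 114 K = 0.009823 eV.
Eᵢ/kT = 0.5477, 2.382, 3.451, 3.716.
Z = Σ e^(−Eᵢ/kT) = e^(−0.5477) + e^(−2.382) + e^(−3.451) + e^(−3.716) = 0.5783 + 0.09237 + 0.03171 + 0.02433 = 0.7267.
F = −kT ln Z = −0.009823 × ln(0.7267) = −0.009823 × -0.3192 = 0.0031 eV.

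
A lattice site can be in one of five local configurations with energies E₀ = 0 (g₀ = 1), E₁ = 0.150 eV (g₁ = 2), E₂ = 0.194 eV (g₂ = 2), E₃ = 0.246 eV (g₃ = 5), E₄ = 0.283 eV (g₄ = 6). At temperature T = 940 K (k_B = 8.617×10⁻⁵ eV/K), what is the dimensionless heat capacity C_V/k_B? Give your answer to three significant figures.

k_BT = 8.617×10⁻⁵ × 940 K = 0.081000 eV.
Eᵢ/kT = 0, 1.8519, 2.3951, 3.0370, 3.4938.
Z = Σ gᵢe^(−Eᵢ/kT) = 1·e^(−0) + 2·e^(−1.8519) + 2·e^(−2.3951) + 5·e^(−3.0370) + 6·e^(−3.4938) = 1.0000 + 0.31388 + 0.18233 + 0.23989 + 0.18231 = 1.9184.
⟨E⟩ = 0.10064 eV, ⟨E²⟩ = 0.022437 eV².
C_V/k_B = (⟨E²⟩ − ⟨E⟩²)/(kT)² = (0.022437 − 0.010128)/0.0065610 = 1.88.

1.88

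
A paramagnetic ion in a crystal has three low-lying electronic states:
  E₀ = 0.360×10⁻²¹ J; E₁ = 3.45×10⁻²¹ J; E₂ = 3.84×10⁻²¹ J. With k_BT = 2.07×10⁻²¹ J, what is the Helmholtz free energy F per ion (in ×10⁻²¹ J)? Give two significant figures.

Eᵢ/kT = 0.1739, 1.667, 1.855.
Z = Σ e^(−Eᵢ/kT) = e^(−0.1739) + e^(−1.667) + e^(−1.855) = 0.8404 + 0.1888 + 0.1565 = 1.186.
F = −kT ln Z = −2.07 × ln(1.186) = −2.07 × 0.1706 = -0.35 ×10⁻²¹ J.

-0.35 ×10⁻²¹ J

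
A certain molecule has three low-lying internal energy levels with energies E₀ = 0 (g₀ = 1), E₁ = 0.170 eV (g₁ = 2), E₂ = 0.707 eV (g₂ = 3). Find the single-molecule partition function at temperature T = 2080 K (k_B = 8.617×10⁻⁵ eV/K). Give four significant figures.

k_BT = 8.617×10⁻⁵ × 2080 K = 0.179234 eV.
Eᵢ/kT = 0, 0.948481, 3.94456.
Z = Σ gᵢe^(−Eᵢ/kT) = 1·e^(−0) + 2·e^(−0.948481) + 3·e^(−3.94456) = 1.00000 + 0.774658 + 0.0580792 = 1.83274.

Z = 1.833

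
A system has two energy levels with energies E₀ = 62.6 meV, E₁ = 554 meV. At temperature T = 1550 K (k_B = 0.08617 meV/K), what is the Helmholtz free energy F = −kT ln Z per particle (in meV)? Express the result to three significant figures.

59.3 meV

k_BT = 0.08617 × 1550 K = 133.56 meV.
Eᵢ/kT = 0.46870, 4.1479.
Z = Σ e^(−Eᵢ/kT) = e^(−0.46870) + e^(−4.1479) = 0.62582 + 0.015798 = 0.64162.
F = −kT ln Z = −133.56 × ln(0.64162) = −133.56 × -0.44376 = 59.3 meV.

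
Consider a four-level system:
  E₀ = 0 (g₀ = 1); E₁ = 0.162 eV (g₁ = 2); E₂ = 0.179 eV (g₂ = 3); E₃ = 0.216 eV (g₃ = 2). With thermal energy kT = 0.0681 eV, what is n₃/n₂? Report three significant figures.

0.387

n₃/n₂ = (g₃/g₂) exp[−(E₃−E₂)/kT] = (2/3) × exp(−(0.037 eV)/(0.0681 eV)) = (2/3) × exp(-0.54332) = 0.387.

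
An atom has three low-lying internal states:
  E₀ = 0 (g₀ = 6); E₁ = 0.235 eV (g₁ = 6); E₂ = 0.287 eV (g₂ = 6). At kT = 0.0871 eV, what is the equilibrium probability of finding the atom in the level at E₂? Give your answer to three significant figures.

0.0336

Eᵢ/kT = 0, 2.6980, 3.2951.
Z = Σ gᵢe^(−Eᵢ/kT) = 6·e^(−0) + 6·e^(−2.6980) + 6·e^(−3.2951) = 6.0000 + 0.40404 + 0.22239 = 6.6264.
P₂ = g₂ e^(−E₂/kT) / Z = 0.22239/6.6264 = 0.0336.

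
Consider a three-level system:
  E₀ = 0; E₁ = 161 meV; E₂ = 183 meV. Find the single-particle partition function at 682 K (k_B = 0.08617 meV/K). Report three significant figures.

k_BT = 0.08617 × 682 K = 58.768 meV.
Eᵢ/kT = 0, 2.7396, 3.1139.
Z = Σ e^(−Eᵢ/kT) = e^(−0) + e^(−2.7396) + e^(−3.1139) = 1.0000 + 0.064596 + 0.044427 = 1.1090.

Z = 1.11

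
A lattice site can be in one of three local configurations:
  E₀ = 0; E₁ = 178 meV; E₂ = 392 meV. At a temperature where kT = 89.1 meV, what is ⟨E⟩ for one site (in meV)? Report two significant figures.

25 meV

Eᵢ/kT = 0, 1.998, 4.400.
Z = Σ e^(−Eᵢ/kT) = e^(−0) + e^(−1.998) + e^(−4.400) = 1.000 + 0.1356 + 0.01228 = 1.148.
⟨E⟩ = Σ Eᵢ e^(−Eᵢ/kT) / Z = (0·1.000 + 178·0.1356 + 392·0.01228) / 1.148 = 25 meV.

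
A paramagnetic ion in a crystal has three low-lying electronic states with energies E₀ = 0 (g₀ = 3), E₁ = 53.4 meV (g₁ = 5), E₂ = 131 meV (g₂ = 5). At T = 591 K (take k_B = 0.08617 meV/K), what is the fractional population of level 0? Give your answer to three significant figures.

k_BT = 0.08617 × 591 K = 50.926 meV.
Eᵢ/kT = 0, 1.0486, 2.5724.
Z = Σ gᵢe^(−Eᵢ/kT) = 3·e^(−0) + 5·e^(−1.0486) + 5·e^(−2.5724) = 3.0000 + 1.7521 + 0.38176 = 5.1339.
P₀ = g₀ e^(−E₀/kT) / Z = 3.0000/5.1339 = 0.584.

0.584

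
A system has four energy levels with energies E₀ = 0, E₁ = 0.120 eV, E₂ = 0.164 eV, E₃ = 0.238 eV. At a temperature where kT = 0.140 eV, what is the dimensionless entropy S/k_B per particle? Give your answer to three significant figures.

1.19

Eᵢ/kT = 0, 0.85714, 1.1714, 1.7000.
Z = Σ e^(−Eᵢ/kT) = e^(−0) + e^(−0.85714) + e^(−1.1714) + e^(−1.7000) = 1.0000 + 0.42437 + 0.30993 + 0.18268 = 1.9170.
⟨E⟩ = Σ EᵢPᵢ = 0.075759 eV.
S/k_B = ln Z + ⟨E⟩/kT = ln(1.9170) + 0.075759/0.140 = 0.65076 + 0.54114 = 1.19.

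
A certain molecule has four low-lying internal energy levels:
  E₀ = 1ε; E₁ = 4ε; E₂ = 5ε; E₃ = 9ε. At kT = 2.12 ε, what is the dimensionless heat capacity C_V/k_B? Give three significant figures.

Eᵢ/kT = 0.47170, 1.8868, 2.3585, 4.2453.
Z = Σ e^(−Eᵢ/kT) = e^(−0.47170) + e^(−1.8868) + e^(−2.3585) + e^(−4.2453) = 0.62394 + 0.15156 + 0.094562 + 0.014331 = 0.88439.
⟨E⟩ = 2.0714 ε, ⟨E²⟩ = 7.4331 ε².
C_V/k_B = (⟨E²⟩ − ⟨E⟩²)/(kT)² = (7.4331 − 4.2907)/4.4944 = 0.699.

0.699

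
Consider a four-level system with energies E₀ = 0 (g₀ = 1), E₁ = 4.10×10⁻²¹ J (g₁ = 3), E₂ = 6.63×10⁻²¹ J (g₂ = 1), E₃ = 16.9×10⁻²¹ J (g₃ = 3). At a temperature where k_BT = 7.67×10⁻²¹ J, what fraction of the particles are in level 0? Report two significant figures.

Eᵢ/kT = 0, 0.5346, 0.8644, 2.203.
Z = Σ gᵢe^(−Eᵢ/kT) = 1·e^(−0) + 3·e^(−0.5346) + 1·e^(−0.8644) + 3·e^(−2.203) = 1.000 + 1.758 + 0.4213 + 0.3314 = 3.511.
P₀ = g₀ e^(−E₀/kT) / Z = 1.000/3.511 = 0.28.

0.28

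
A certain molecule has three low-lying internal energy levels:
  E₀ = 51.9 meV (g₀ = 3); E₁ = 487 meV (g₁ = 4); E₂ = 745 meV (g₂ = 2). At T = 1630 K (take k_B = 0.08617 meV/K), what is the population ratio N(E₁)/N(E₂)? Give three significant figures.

k_BT = 0.08617 × 1630 K = 140.46 meV.
n₁/n₂ = (g₁/g₂) exp[−(E₁−E₂)/kT] = (4/2) × exp(−(-258 meV)/(140.46 meV)) = (4/2) × exp(1.8368) = 12.6.

12.6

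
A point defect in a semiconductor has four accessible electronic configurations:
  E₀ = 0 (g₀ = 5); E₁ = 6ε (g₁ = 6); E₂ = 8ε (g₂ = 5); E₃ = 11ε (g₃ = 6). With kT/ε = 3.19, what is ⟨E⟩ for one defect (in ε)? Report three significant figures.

Eᵢ/kT = 0, 1.8809, 2.5078, 3.4483.
Z = Σ gᵢe^(−Eᵢ/kT) = 5·e^(−0) + 6·e^(−1.8809) + 5·e^(−2.5078) + 6·e^(−3.4483) = 5.0000 + 0.91472 + 0.40724 + 0.19080 = 6.5128.
⟨E⟩ = Σ Eᵢ gᵢe^(−Eᵢ/kT) / Z = (0·5.0000 + 6·0.91472 + 8·0.40724 + 11·0.19080) / 6.5128 = 1.67 ε.

1.67 ε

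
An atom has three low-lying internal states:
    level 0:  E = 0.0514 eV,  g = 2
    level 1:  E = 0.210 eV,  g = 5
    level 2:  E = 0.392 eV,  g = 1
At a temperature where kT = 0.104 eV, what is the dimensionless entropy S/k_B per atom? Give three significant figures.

Eᵢ/kT = 0.49423, 2.0192, 3.7692.
Z = Σ gᵢe^(−Eᵢ/kT) = 2·e^(−0.49423) + 5·e^(−2.0192) + 1·e^(−3.7692) = 1.2201 + 0.66381 + 0.023071 = 1.9070.
⟨E⟩ = Σ EᵢPᵢ = 0.11073 eV.
S/k_B = ln Z + ⟨E⟩/kT = ln(1.9070) + 0.11073/0.104 = 0.64553 + 1.0647 = 1.71.

1.71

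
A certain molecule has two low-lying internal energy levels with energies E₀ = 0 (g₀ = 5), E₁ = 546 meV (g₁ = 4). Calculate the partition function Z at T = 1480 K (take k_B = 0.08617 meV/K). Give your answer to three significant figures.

k_BT = 0.08617 × 1480 K = 127.53 meV.
Eᵢ/kT = 0, 4.2813.
Z = Σ gᵢe^(−Eᵢ/kT) = 5·e^(−0) + 4·e^(−4.2813) = 5.0000 + 0.055299 = 5.0553.

Z = 5.06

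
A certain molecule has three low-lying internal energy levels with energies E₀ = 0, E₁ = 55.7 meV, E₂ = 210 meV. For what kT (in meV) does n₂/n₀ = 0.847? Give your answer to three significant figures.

1260 meV

n₂/n₀ = exp[−(E₂−E₀)/kT] = 0.847.
⇒ (E₂−E₀)/kT = ln(1/0.847) = ln(1.1806) = 0.16602.
kT = 210 meV / 0.16602 = 1260 meV.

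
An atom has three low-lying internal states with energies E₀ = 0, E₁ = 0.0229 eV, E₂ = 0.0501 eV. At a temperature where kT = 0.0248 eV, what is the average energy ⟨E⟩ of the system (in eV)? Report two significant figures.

0.010 eV

Eᵢ/kT = 0, 0.9234, 2.020.
Z = Σ e^(−Eᵢ/kT) = e^(−0) + e^(−0.9234) + e^(−2.020) = 1.000 + 0.3972 + 0.1327 = 1.530.
⟨E⟩ = Σ Eᵢ e^(−Eᵢ/kT) / Z = (0·1.000 + 0.0229·0.3972 + 0.0501·0.1327) / 1.530 = 0.010 eV.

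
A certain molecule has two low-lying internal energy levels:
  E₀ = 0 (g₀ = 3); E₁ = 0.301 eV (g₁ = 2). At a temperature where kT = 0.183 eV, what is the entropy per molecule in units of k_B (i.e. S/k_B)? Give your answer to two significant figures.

1.4

Eᵢ/kT = 0, 1.645.
Z = Σ gᵢe^(−Eᵢ/kT) = 3·e^(−0) + 2·e^(−1.645) = 3.000 + 0.3860 = 3.386.
⟨E⟩ = Σ EᵢPᵢ = 0.03431 eV.
S/k_B = ln Z + ⟨E⟩/kT = ln(3.386) + 0.03431/0.183 = 1.220 + 0.1875 = 1.4.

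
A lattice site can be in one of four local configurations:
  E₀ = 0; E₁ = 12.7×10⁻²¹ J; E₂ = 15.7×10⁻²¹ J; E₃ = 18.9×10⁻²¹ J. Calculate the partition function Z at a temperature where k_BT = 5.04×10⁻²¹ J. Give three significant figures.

Eᵢ/kT = 0, 2.5198, 3.1151, 3.7500.
Z = Σ e^(−Eᵢ/kT) = e^(−0) + e^(−2.5198) + e^(−3.1151) + e^(−3.7500) = 1.0000 + 0.080476 + 0.044374 + 0.023518 = 1.1484.

Z = 1.15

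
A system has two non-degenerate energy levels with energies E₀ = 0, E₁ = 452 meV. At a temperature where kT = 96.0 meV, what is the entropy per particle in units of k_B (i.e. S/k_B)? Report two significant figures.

0.051

Eᵢ/kT = 0, 4.708.
Z = Σ e^(−Eᵢ/kT) = e^(−0) + e^(−4.708) = 1.000 + 0.009023 = 1.009.
⟨E⟩ = Σ EᵢPᵢ = 4.042 meV.
S/k_B = ln Z + ⟨E⟩/kT = ln(1.009) + 4.042/96.0 = 0.008960 + 0.04210 = 0.051.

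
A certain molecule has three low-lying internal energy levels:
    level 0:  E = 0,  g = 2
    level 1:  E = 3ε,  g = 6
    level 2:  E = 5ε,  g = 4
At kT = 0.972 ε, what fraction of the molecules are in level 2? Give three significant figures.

0.0102

Eᵢ/kT = 0, 3.0864, 5.1440.
Z = Σ gᵢe^(−Eᵢ/kT) = 2·e^(−0) + 6·e^(−3.0864) + 4·e^(−5.1440) = 2.0000 + 0.27400 + 0.023337 = 2.2973.
P₂ = g₂ e^(−E₂/kT) / Z = 0.023337/2.2973 = 0.0102.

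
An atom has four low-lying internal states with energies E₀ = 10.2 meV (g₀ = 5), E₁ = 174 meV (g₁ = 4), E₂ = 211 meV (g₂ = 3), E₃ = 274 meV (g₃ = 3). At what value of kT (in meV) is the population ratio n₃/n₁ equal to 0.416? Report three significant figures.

170 meV

n₃/n₁ = (g₃/g₁) exp[−(E₃−E₁)/kT] = 0.416.
⇒ (E₃−E₁)/kT = ln((3/4)/0.416) = ln(1.8029) = 0.58940.
kT = 100 meV / 0.58940 = 170 meV.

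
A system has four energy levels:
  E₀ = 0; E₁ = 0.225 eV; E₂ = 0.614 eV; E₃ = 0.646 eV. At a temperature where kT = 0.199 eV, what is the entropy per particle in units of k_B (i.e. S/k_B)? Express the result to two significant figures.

Eᵢ/kT = 0, 1.131, 3.085, 3.246.
Z = Σ e^(−Eᵢ/kT) = e^(−0) + e^(−1.131) + e^(−3.085) + e^(−3.246) = 1.000 + 0.3227 + 0.04573 + 0.03893 = 1.407.
⟨E⟩ = Σ EᵢPᵢ = 0.08943 eV.
S/k_B = ln Z + ⟨E⟩/kT = ln(1.407) + 0.08943/0.199 = 0.3415 + 0.4494 = 0.79.

0.79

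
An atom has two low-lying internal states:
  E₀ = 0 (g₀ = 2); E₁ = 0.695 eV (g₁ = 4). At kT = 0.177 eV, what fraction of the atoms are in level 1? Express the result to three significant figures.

0.0379

Eᵢ/kT = 0, 3.9266.
Z = Σ gᵢe^(−Eᵢ/kT) = 2·e^(−0) + 4·e^(−3.9266) = 2.0000 + 0.078842 = 2.0788.
P₁ = g₁ e^(−E₁/kT) / Z = 0.078842/2.0788 = 0.0379.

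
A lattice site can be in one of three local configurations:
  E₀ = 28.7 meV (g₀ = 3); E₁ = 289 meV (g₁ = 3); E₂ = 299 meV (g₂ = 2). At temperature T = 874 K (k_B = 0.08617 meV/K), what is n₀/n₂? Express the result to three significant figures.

k_BT = 0.08617 × 874 K = 75.313 meV.
n₀/n₂ = (g₀/g₂) exp[−(E₀−E₂)/kT] = (3/2) × exp(−(-270.3 meV)/(75.313 meV)) = (3/2) × exp(3.5890) = 54.3.

54.3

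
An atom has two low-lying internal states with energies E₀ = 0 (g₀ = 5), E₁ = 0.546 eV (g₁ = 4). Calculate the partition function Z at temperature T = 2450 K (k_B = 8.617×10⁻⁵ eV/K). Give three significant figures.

Z = 5.30

k_BT = 8.617×10⁻⁵ × 2450 K = 0.21112 eV.
Eᵢ/kT = 0, 2.5862.
Z = Σ gᵢe^(−Eᵢ/kT) = 5·e^(−0) + 4·e^(−2.5862) = 5.0000 + 0.30122 = 5.3012.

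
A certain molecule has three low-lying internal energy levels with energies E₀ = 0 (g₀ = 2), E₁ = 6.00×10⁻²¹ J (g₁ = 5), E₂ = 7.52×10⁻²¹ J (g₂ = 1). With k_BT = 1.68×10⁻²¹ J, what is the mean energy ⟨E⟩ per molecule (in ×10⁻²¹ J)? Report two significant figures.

Eᵢ/kT = 0, 3.571, 4.476.
Z = Σ gᵢe^(−Eᵢ/kT) = 2·e^(−0) + 5·e^(−3.571) + 1·e^(−4.476) = 2.000 + 0.1406 + 0.01138 = 2.152.
⟨E⟩ = Σ Eᵢ gᵢe^(−Eᵢ/kT) / Z = (0·2.000 + 6.00·0.1406 + 7.52·0.01138) / 2.152 = 0.43 ×10⁻²¹ J.

0.43 ×10⁻²¹ J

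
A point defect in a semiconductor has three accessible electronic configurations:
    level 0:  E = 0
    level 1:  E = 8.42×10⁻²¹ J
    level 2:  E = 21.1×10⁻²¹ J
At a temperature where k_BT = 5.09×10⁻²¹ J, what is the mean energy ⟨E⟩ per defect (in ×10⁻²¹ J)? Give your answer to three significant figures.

1.61 ×10⁻²¹ J

Eᵢ/kT = 0, 1.6542, 4.1454.
Z = Σ e^(−Eᵢ/kT) = e^(−0) + e^(−1.6542) + e^(−4.1454) = 1.0000 + 0.19124 + 0.015837 = 1.2071.
⟨E⟩ = Σ Eᵢ e^(−Eᵢ/kT) / Z = (0·1.0000 + 8.42·0.19124 + 21.1·0.015837) / 1.2071 = 1.61 ×10⁻²¹ J.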